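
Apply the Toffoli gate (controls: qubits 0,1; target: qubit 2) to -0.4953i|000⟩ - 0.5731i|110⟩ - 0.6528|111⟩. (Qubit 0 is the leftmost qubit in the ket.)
-0.4953i|000⟩ - 0.6528|110⟩ - 0.5731i|111⟩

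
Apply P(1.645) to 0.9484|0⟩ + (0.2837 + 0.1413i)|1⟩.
0.9484|0⟩ + (-0.1619 + 0.2724i)|1⟩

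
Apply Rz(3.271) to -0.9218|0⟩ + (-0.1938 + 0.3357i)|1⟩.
(0.0596 + 0.9199i)|0⟩ + (-0.3225 - 0.2151i)|1⟩

Rz(3.271) = [[e^(−iθ/2), 0], [0, e^(iθ/2)]] with e^(±iθ/2) = cos(θ/2) ± i·sin(θ/2); θ = 3.271, cos(θ/2) ≈ -0.0646585, sin(θ/2) ≈ 0.997907.
With a = amp(|0⟩) = -0.9218 and b = amp(|1⟩) = (-0.1938 + 0.3357i):
new amp(|0⟩) = (-0.0646585 - 0.997907i)·a = (0.0596 + 0.9199i)
new amp(|1⟩) = (-0.0646585 + 0.997907i)·b = (-0.3225 - 0.2151i)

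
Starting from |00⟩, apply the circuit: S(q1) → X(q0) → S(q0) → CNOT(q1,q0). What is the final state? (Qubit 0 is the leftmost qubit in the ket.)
i|10⟩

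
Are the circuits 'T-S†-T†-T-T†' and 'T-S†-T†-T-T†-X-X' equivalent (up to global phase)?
Yes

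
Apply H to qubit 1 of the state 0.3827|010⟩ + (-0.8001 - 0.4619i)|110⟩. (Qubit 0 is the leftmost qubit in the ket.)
0.2706|000⟩ - 0.2706|010⟩ + (-0.5658 - 0.3266i)|100⟩ + (0.5658 + 0.3266i)|110⟩

H on qubit 1 mixes each pair of kets that differ only in qubit 1: amplitudes (a, b) of (|…0…⟩, |…1…⟩) become ((a + b)/√2, (a − b)/√2). Kets absent from the input have amplitude 0.
(|000⟩, |010⟩): (a, b) = (0, 0.3827) → (0.2706, -0.2706)
(|100⟩, |110⟩): (a, b) = (0, (-0.8001 - 0.4619i)) → ((-0.5658 - 0.3266i), (0.5658 + 0.3266i))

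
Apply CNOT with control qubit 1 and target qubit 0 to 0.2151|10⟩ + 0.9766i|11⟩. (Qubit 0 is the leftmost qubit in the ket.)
0.9766i|01⟩ + 0.2151|10⟩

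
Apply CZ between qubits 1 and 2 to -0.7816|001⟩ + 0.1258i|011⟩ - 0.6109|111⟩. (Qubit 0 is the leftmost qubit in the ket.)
-0.7816|001⟩ - 0.1258i|011⟩ + 0.6109|111⟩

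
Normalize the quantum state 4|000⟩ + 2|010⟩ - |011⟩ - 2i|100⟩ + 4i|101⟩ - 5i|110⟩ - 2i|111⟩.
0.4781|000⟩ + 0.239|010⟩ - 0.1195|011⟩ - 0.239i|100⟩ + 0.4781i|101⟩ - 0.5976i|110⟩ - 0.239i|111⟩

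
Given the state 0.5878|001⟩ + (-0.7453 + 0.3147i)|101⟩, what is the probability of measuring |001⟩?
0.3455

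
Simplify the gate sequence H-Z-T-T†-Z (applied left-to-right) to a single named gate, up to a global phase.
H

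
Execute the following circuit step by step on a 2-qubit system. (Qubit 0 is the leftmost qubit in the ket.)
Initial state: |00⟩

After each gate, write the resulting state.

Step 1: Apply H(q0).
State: 1/√2|00⟩ + 1/√2|10⟩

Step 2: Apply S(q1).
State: 1/√2|00⟩ + 1/√2|10⟩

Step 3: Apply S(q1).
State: 1/√2|00⟩ + 1/√2|10⟩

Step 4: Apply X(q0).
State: 1/√2|00⟩ + 1/√2|10⟩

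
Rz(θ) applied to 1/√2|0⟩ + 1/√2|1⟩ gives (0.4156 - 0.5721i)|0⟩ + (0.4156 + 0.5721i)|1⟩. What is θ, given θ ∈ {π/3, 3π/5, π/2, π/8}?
3π/5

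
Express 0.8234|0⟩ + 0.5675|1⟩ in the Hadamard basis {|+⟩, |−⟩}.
0.9835|+⟩ + 0.1809|−⟩

With |ψ⟩ = α|0⟩ + β|1⟩, the Hadamard-basis coefficients are ⟨+|ψ⟩ = (α + β)/√2 and ⟨−|ψ⟩ = (α − β)/√2.
Here α = 0.8234, β = 0.5675: (α + β)/√2 = 0.9835, (α − β)/√2 = 0.1809.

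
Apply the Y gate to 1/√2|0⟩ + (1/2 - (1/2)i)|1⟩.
(-1/2 - (1/2)i)|0⟩ + (1/√2)i|1⟩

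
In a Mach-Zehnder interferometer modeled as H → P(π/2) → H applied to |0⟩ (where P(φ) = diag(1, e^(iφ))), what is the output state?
(1/2 + (1/2)i)|0⟩ + (1/2 - (1/2)i)|1⟩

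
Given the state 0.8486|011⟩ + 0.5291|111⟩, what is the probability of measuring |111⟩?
0.2799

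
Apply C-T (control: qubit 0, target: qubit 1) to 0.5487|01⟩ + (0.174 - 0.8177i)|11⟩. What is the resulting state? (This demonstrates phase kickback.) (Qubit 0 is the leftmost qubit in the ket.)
0.5487|01⟩ + (0.7012 - 0.4552i)|11⟩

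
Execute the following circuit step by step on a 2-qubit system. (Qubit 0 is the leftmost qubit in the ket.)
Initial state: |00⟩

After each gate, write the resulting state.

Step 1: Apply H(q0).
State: 1/√2|00⟩ + 1/√2|10⟩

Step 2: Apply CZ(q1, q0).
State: 1/√2|00⟩ + 1/√2|10⟩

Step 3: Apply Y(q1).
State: (1/√2)i|01⟩ + (1/√2)i|11⟩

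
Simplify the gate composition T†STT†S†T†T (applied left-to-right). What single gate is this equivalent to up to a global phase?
T†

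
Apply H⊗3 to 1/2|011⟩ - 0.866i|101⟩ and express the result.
(0.1768 - 0.3062i)|000⟩ + (-0.1768 + 0.3062i)|001⟩ + (-0.1768 - 0.3062i)|010⟩ + (0.1768 + 0.3062i)|011⟩ + (0.1768 + 0.3062i)|100⟩ + (-0.1768 - 0.3062i)|101⟩ + (-0.1768 + 0.3062i)|110⟩ + (0.1768 - 0.3062i)|111⟩

H⊗3 gives amp(|y⟩) = (1/2√2) Σ_x (−1)^(x·y) amp(|x⟩), where x·y is the number of positions in which both x and y have a 1.
|000⟩: (1/2 - 0.866i)/(2√2) = (0.1768 - 0.3062i)
|001⟩: (-1/2 + 0.866i)/(2√2) = (-0.1768 + 0.3062i)
|010⟩: (-1/2 - 0.866i)/(2√2) = (-0.1768 - 0.3062i)
|011⟩: (1/2 + 0.866i)/(2√2) = (0.1768 + 0.3062i)
|100⟩: (1/2 + 0.866i)/(2√2) = (0.1768 + 0.3062i)
|101⟩: (-1/2 - 0.866i)/(2√2) = (-0.1768 - 0.3062i)
|110⟩: (-1/2 + 0.866i)/(2√2) = (-0.1768 + 0.3062i)
|111⟩: (1/2 - 0.866i)/(2√2) = (0.1768 - 0.3062i)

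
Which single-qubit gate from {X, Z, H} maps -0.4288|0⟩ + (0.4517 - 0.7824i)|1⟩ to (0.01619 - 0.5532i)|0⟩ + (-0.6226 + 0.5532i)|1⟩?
H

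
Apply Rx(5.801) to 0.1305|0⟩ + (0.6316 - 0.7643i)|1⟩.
(-0.3092 - 0.1508i)|0⟩ + (-0.6133 + 0.711i)|1⟩

Rx(5.801) = [[cos(θ/2), −i·sin(θ/2)], [−i·sin(θ/2), cos(θ/2)]]; θ = 5.801, cos(θ/2) ≈ -0.971078, sin(θ/2) ≈ 0.238764.
With a = amp(|0⟩) = 0.1305 and b = amp(|1⟩) = (0.6316 - 0.7643i):
new amp(|0⟩) = (-0.971078)·a + (-0.238764i)·b = (-0.3092 - 0.1508i)
new amp(|1⟩) = (-0.238764i)·a + (-0.971078)·b = (-0.6133 + 0.711i)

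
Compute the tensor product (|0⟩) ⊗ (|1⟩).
|01⟩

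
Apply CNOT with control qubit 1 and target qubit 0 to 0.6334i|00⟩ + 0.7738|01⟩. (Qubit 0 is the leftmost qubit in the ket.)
0.6334i|00⟩ + 0.7738|11⟩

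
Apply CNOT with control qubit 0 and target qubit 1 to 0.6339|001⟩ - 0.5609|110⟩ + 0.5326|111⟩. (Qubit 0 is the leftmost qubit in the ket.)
0.6339|001⟩ - 0.5609|100⟩ + 0.5326|101⟩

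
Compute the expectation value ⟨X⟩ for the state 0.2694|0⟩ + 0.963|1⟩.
0.5189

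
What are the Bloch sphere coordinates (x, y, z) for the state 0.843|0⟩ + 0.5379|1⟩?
(0.9069, 0, 0.4213)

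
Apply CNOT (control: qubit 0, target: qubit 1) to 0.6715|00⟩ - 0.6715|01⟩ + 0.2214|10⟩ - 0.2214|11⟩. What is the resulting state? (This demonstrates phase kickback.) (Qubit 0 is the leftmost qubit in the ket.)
0.6715|00⟩ - 0.6715|01⟩ - 0.2214|10⟩ + 0.2214|11⟩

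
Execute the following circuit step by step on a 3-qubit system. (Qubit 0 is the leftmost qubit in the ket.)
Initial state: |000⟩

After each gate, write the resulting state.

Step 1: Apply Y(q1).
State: i|010⟩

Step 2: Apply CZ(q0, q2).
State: i|010⟩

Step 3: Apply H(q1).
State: (1/√2)i|000⟩ - (1/√2)i|010⟩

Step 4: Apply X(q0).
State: (1/√2)i|100⟩ - (1/√2)i|110⟩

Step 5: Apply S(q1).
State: (1/√2)i|100⟩ + 1/√2|110⟩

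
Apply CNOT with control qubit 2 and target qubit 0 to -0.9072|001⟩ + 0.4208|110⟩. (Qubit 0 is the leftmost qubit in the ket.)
-0.9072|101⟩ + 0.4208|110⟩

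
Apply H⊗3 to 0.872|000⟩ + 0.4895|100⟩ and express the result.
0.4814|000⟩ + 0.4814|001⟩ + 0.4814|010⟩ + 0.4814|011⟩ + 0.1352|100⟩ + 0.1352|101⟩ + 0.1352|110⟩ + 0.1352|111⟩

H⊗3 gives amp(|y⟩) = (1/2√2) Σ_x (−1)^(x·y) amp(|x⟩), where x·y is the number of positions in which both x and y have a 1.
|000⟩: (0.872 + 0.4895)/(2√2) = 0.4814
|001⟩: (0.872 + 0.4895)/(2√2) = 0.4814
|010⟩: (0.872 + 0.4895)/(2√2) = 0.4814
|011⟩: (0.872 + 0.4895)/(2√2) = 0.4814
|100⟩: (0.872 - 0.4895)/(2√2) = 0.1352
|101⟩: (0.872 - 0.4895)/(2√2) = 0.1352
|110⟩: (0.872 - 0.4895)/(2√2) = 0.1352
|111⟩: (0.872 - 0.4895)/(2√2) = 0.1352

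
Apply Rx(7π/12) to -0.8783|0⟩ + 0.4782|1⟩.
(-0.5347 - 0.3794i)|0⟩ + (0.2911 + 0.6968i)|1⟩

Rx(7π/12) = [[cos(θ/2), −i·sin(θ/2)], [−i·sin(θ/2), cos(θ/2)]]; θ = 7π/12, cos(θ/2) ≈ 0.608761, sin(θ/2) ≈ 0.793353.
With a = amp(|0⟩) = -0.8783 and b = amp(|1⟩) = 0.4782:
new amp(|0⟩) = (0.608761)·a + (-0.793353i)·b = (-0.5347 - 0.3794i)
new amp(|1⟩) = (-0.793353i)·a + (0.608761)·b = (0.2911 + 0.6968i)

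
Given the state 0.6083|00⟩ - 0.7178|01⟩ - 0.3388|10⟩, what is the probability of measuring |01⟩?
0.5152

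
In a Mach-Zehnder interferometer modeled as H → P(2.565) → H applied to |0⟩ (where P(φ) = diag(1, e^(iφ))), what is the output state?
(0.08084 + 0.2726i)|0⟩ + (0.9192 - 0.2726i)|1⟩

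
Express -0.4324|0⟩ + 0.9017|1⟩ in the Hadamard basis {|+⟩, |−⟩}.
0.3318|+⟩ - 0.9434|−⟩

With |ψ⟩ = α|0⟩ + β|1⟩, the Hadamard-basis coefficients are ⟨+|ψ⟩ = (α + β)/√2 and ⟨−|ψ⟩ = (α − β)/√2.
Here α = -0.4324, β = 0.9017: (α + β)/√2 = 0.3318, (α − β)/√2 = -0.9434.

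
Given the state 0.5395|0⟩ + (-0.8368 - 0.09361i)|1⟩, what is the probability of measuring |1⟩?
0.709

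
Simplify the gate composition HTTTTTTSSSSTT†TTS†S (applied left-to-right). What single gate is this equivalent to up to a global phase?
H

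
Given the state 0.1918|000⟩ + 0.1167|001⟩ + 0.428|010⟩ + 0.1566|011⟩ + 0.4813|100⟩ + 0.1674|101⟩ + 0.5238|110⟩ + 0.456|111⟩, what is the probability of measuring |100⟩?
0.2316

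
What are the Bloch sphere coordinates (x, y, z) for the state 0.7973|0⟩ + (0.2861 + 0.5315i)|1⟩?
(0.4562, 0.8475, 0.2713)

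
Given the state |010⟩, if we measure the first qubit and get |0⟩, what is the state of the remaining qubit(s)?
|10⟩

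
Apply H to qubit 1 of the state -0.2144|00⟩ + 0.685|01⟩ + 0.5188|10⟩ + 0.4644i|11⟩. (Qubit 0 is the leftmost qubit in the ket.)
0.3328|00⟩ - 0.636|01⟩ + (0.3668 + 0.3284i)|10⟩ + (0.3668 - 0.3284i)|11⟩

H on qubit 1 mixes each pair of kets that differ only in qubit 1: amplitudes (a, b) of (|…0…⟩, |…1…⟩) become ((a + b)/√2, (a − b)/√2). Kets absent from the input have amplitude 0.
(|00⟩, |01⟩): (a, b) = (-0.2144, 0.685) → (0.3328, -0.636)
(|10⟩, |11⟩): (a, b) = (0.5188, 0.4644i) → ((0.3668 + 0.3284i), (0.3668 - 0.3284i))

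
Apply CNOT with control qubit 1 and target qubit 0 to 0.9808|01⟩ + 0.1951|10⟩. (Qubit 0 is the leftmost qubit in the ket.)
0.1951|10⟩ + 0.9808|11⟩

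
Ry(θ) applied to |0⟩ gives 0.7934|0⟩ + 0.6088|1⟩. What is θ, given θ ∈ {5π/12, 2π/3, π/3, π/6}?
5π/12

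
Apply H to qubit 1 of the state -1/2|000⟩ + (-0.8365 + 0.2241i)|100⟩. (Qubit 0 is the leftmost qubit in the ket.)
-1/√8|000⟩ - 1/√8|010⟩ + (-0.5915 + 0.1585i)|100⟩ + (-0.5915 + 0.1585i)|110⟩

H on qubit 1 mixes each pair of kets that differ only in qubit 1: amplitudes (a, b) of (|…0…⟩, |…1…⟩) become ((a + b)/√2, (a − b)/√2). Kets absent from the input have amplitude 0.
(|000⟩, |010⟩): (a, b) = (-1/2, 0) → (-1/√8, -1/√8)
(|100⟩, |110⟩): (a, b) = ((-0.8365 + 0.2241i), 0) → ((-0.5915 + 0.1585i), (-0.5915 + 0.1585i))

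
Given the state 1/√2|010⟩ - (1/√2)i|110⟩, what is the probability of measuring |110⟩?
1/2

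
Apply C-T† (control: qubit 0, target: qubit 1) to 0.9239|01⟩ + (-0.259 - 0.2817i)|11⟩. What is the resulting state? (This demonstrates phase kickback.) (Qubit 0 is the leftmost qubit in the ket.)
0.9239|01⟩ + (-0.3823 - 0.01605i)|11⟩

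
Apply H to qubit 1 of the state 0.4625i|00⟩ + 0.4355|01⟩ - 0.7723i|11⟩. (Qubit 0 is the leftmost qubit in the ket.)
(0.3079 + 0.327i)|00⟩ + (-0.3079 + 0.327i)|01⟩ - 0.5461i|10⟩ + 0.5461i|11⟩

H on qubit 1 mixes each pair of kets that differ only in qubit 1: amplitudes (a, b) of (|…0…⟩, |…1…⟩) become ((a + b)/√2, (a − b)/√2). Kets absent from the input have amplitude 0.
(|00⟩, |01⟩): (a, b) = (0.4625i, 0.4355) → ((0.3079 + 0.327i), (-0.3079 + 0.327i))
(|10⟩, |11⟩): (a, b) = (0, -0.7723i) → (-0.5461i, 0.5461i)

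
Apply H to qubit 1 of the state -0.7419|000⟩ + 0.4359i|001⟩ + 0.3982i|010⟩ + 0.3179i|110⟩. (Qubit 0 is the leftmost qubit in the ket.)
(-0.5246 + 0.2816i)|000⟩ + 0.3082i|001⟩ + (-0.5246 - 0.2816i)|010⟩ + 0.3082i|011⟩ + 0.2248i|100⟩ - 0.2248i|110⟩

H on qubit 1 mixes each pair of kets that differ only in qubit 1: amplitudes (a, b) of (|…0…⟩, |…1…⟩) become ((a + b)/√2, (a − b)/√2). Kets absent from the input have amplitude 0.
(|000⟩, |010⟩): (a, b) = (-0.7419, 0.3982i) → ((-0.5246 + 0.2816i), (-0.5246 - 0.2816i))
(|001⟩, |011⟩): (a, b) = (0.4359i, 0) → (0.3082i, 0.3082i)
(|100⟩, |110⟩): (a, b) = (0, 0.3179i) → (0.2248i, -0.2248i)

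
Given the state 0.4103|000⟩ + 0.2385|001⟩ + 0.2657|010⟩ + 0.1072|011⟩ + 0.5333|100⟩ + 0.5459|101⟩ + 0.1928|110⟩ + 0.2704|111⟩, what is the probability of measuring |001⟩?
0.05688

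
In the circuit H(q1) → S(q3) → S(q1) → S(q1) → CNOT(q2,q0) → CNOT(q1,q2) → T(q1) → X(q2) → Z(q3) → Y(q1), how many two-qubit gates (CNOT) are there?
2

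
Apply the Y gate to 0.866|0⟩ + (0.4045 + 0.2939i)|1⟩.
(0.2939 - 0.4045i)|0⟩ + 0.866i|1⟩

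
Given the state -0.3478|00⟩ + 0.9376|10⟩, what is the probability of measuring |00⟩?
0.121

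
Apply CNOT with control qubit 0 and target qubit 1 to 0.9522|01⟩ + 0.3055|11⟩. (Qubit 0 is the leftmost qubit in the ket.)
0.9522|01⟩ + 0.3055|10⟩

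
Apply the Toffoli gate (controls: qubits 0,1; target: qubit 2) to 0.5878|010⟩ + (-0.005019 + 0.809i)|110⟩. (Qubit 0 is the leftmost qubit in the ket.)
0.5878|010⟩ + (-0.005019 + 0.809i)|111⟩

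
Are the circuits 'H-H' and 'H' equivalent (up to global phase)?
No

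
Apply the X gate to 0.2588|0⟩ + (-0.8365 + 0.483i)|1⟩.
(-0.8365 + 0.483i)|0⟩ + 0.2588|1⟩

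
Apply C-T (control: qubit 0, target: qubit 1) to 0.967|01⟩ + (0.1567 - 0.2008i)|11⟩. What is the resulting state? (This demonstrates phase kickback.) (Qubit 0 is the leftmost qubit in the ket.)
0.967|01⟩ + (0.2528 - 0.03118i)|11⟩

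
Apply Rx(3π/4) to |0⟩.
0.3827|0⟩ - 0.9239i|1⟩

Rx(3π/4) = [[cos(θ/2), −i·sin(θ/2)], [−i·sin(θ/2), cos(θ/2)]]; θ = 3π/4, cos(θ/2) ≈ 0.382683, sin(θ/2) ≈ 0.92388.
With a = amp(|0⟩) = 1 and b = amp(|1⟩) = 0:
new amp(|0⟩) = (0.382683)·a + (-0.92388i)·b = 0.3827
new amp(|1⟩) = (-0.92388i)·a + (0.382683)·b = -0.9239i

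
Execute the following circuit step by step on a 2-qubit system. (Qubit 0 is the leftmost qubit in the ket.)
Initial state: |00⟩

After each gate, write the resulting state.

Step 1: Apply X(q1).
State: |01⟩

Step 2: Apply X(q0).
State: |11⟩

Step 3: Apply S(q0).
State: i|11⟩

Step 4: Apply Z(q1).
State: -i|11⟩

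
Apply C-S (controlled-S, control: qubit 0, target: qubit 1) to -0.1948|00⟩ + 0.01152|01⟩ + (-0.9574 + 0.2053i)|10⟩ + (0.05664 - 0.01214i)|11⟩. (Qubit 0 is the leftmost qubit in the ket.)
-0.1948|00⟩ + 0.01152|01⟩ + (-0.9574 + 0.2053i)|10⟩ + (0.01214 + 0.05664i)|11⟩

C-S leaves the control-|0⟩ kets |00⟩, |01⟩ unchanged and applies S to qubit 1 on the control-|1⟩ pair (|10⟩, |11⟩).
S = [[1, 0], [0, i]].
With a = amp(|10⟩) = (-0.9574 + 0.2053i) and b = amp(|11⟩) = (0.05664 - 0.01214i):
new amp(|10⟩) = (1)·a = (-0.9574 + 0.2053i)
new amp(|11⟩) = (i)·b = (0.01214 + 0.05664i)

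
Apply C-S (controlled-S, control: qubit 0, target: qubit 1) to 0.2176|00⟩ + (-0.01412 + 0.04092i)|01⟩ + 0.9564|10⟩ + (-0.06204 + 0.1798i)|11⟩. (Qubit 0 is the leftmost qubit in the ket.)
0.2176|00⟩ + (-0.01412 + 0.04092i)|01⟩ + 0.9564|10⟩ + (-0.1798 - 0.06204i)|11⟩

C-S leaves the control-|0⟩ kets |00⟩, |01⟩ unchanged and applies S to qubit 1 on the control-|1⟩ pair (|10⟩, |11⟩).
S = [[1, 0], [0, i]].
With a = amp(|10⟩) = 0.9564 and b = amp(|11⟩) = (-0.06204 + 0.1798i):
new amp(|10⟩) = (1)·a = 0.9564
new amp(|11⟩) = (i)·b = (-0.1798 - 0.06204i)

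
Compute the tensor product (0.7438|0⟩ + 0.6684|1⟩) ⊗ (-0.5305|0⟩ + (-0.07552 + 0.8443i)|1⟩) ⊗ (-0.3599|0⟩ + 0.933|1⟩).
0.142|000⟩ - 0.3681|001⟩ + (0.02022 - 0.226i)|010⟩ + (-0.05241 + 0.5859i)|011⟩ + 0.1276|100⟩ - 0.3308|101⟩ + (0.01817 - 0.2031i)|110⟩ + (-0.0471 + 0.5265i)|111⟩

amp(|b₁b₂…⟩) = product of the factor amplitudes for bits b₁, b₂, …; only kets whose every factor amplitude is nonzero survive.
|000⟩: (0.7438)(-0.5305)(-0.3599) = 0.142
|001⟩: (0.7438)(-0.5305)(0.933) = -0.3681
|010⟩: (0.7438)(-0.07552 + 0.8443i)(-0.3599) = (0.02022 - 0.226i)
|011⟩: (0.7438)(-0.07552 + 0.8443i)(0.933) = (-0.05241 + 0.5859i)
|100⟩: (0.6684)(-0.5305)(-0.3599) = 0.1276
|101⟩: (0.6684)(-0.5305)(0.933) = -0.3308
|110⟩: (0.6684)(-0.07552 + 0.8443i)(-0.3599) = (0.01817 - 0.2031i)
|111⟩: (0.6684)(-0.07552 + 0.8443i)(0.933) = (-0.0471 + 0.5265i)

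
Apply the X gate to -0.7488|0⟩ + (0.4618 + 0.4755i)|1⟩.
(0.4618 + 0.4755i)|0⟩ - 0.7488|1⟩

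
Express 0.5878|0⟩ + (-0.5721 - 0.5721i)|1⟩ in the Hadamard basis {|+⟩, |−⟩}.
(0.0111 - 0.4045i)|+⟩ + (0.8202 + 0.4045i)|−⟩

With |ψ⟩ = α|0⟩ + β|1⟩, the Hadamard-basis coefficients are ⟨+|ψ⟩ = (α + β)/√2 and ⟨−|ψ⟩ = (α − β)/√2.
Here α = 0.5878, β = (-0.5721 - 0.5721i): (α + β)/√2 = (0.0111 - 0.4045i), (α − β)/√2 = (0.8202 + 0.4045i).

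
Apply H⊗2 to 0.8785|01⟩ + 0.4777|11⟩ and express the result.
0.6781|00⟩ - 0.6781|01⟩ + 0.2004|10⟩ - 0.2004|11⟩

H⊗2 gives amp(|y⟩) = (1/2) Σ_x (−1)^(x·y) amp(|x⟩), where x·y is the number of positions in which both x and y have a 1.
|00⟩: (0.8785 + 0.4777)/2 = 0.6781
|01⟩: (-0.8785 - 0.4777)/2 = -0.6781
|10⟩: (0.8785 - 0.4777)/2 = 0.2004
|11⟩: (-0.8785 + 0.4777)/2 = -0.2004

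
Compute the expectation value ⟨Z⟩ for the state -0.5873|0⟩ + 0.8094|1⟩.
-0.3102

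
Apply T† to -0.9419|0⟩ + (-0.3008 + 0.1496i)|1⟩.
-0.9419|0⟩ + (-0.1069 + 0.3185i)|1⟩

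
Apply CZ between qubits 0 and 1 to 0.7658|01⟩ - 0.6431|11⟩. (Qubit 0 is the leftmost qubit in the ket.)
0.7658|01⟩ + 0.6431|11⟩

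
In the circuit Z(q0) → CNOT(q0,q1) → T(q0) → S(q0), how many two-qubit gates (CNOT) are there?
1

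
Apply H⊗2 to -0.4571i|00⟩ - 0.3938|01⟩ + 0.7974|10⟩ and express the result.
(0.2018 - 0.2286i)|00⟩ + (0.5956 - 0.2286i)|01⟩ + (-0.5956 - 0.2286i)|10⟩ + (-0.2018 - 0.2286i)|11⟩

H⊗2 gives amp(|y⟩) = (1/2) Σ_x (−1)^(x·y) amp(|x⟩), where x·y is the number of positions in which both x and y have a 1.
|00⟩: (-0.4571i - 0.3938 + 0.7974)/2 = (0.2018 - 0.2286i)
|01⟩: (-0.4571i + 0.3938 + 0.7974)/2 = (0.5956 - 0.2286i)
|10⟩: (-0.4571i - 0.3938 - 0.7974)/2 = (-0.5956 - 0.2286i)
|11⟩: (-0.4571i + 0.3938 - 0.7974)/2 = (-0.2018 - 0.2286i)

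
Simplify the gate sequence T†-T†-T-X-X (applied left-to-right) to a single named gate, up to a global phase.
T†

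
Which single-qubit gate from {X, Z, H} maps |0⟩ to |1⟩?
X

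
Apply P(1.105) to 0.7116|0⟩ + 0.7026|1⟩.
0.7116|0⟩ + (0.3156 + 0.6277i)|1⟩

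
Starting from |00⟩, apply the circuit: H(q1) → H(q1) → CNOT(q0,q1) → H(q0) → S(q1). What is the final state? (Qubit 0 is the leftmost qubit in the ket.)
1/√2|00⟩ + 1/√2|10⟩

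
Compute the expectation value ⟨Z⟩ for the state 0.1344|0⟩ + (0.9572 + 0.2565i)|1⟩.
-0.964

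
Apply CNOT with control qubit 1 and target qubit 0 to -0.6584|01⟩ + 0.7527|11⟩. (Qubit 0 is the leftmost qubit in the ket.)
0.7527|01⟩ - 0.6584|11⟩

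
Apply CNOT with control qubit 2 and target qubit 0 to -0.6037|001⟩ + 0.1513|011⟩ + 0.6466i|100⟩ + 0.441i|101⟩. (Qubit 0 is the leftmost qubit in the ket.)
0.441i|001⟩ + 0.6466i|100⟩ - 0.6037|101⟩ + 0.1513|111⟩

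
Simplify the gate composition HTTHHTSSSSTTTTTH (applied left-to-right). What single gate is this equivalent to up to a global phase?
I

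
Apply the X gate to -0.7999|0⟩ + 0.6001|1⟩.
0.6001|0⟩ - 0.7999|1⟩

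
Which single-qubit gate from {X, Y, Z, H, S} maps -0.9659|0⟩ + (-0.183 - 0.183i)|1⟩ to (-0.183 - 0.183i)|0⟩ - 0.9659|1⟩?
X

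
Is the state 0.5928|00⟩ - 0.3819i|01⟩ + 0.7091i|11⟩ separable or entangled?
Entangled

Writing the state as a|00⟩ + b|01⟩ + c|10⟩ + d|11⟩, it is a product state iff ad − bc = 0.
Here (a, b, c, d) = (0.5928, -0.3819i, 0, 0.7091i): ad − bc = (0.5928)(0.7091i) − (-0.3819i)(0) = 0.4204i ≠ 0, so the state is entangled.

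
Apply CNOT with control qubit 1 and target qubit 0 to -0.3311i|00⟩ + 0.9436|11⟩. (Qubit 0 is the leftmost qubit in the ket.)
-0.3311i|00⟩ + 0.9436|01⟩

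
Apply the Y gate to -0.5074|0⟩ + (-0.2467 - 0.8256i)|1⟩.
(-0.8256 + 0.2467i)|0⟩ - 0.5074i|1⟩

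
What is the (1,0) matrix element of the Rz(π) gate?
0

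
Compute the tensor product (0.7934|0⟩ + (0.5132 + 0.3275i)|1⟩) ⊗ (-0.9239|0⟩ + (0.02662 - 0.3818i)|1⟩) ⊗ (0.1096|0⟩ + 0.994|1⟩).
-0.08034|000⟩ - 0.7286|001⟩ + (0.002315 - 0.0332i)|010⟩ + (0.02099 - 0.3011i)|011⟩ + (-0.05197 - 0.03316i)|100⟩ + (-0.4713 - 0.3008i)|101⟩ + (0.0152 - 0.02052i)|110⟩ + (0.1379 - 0.1861i)|111⟩

amp(|b₁b₂…⟩) = product of the factor amplitudes for bits b₁, b₂, …; only kets whose every factor amplitude is nonzero survive.
|000⟩: (0.7934)(-0.9239)(0.1096) = -0.08034
|001⟩: (0.7934)(-0.9239)(0.994) = -0.7286
|010⟩: (0.7934)(0.02662 - 0.3818i)(0.1096) = (0.002315 - 0.0332i)
|011⟩: (0.7934)(0.02662 - 0.3818i)(0.994) = (0.02099 - 0.3011i)
|100⟩: (0.5132 + 0.3275i)(-0.9239)(0.1096) = (-0.05197 - 0.03316i)
|101⟩: (0.5132 + 0.3275i)(-0.9239)(0.994) = (-0.4713 - 0.3008i)
|110⟩: (0.5132 + 0.3275i)(0.02662 - 0.3818i)(0.1096) = (0.0152 - 0.02052i)
|111⟩: (0.5132 + 0.3275i)(0.02662 - 0.3818i)(0.994) = (0.1379 - 0.1861i)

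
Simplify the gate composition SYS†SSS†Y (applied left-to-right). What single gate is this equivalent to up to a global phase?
S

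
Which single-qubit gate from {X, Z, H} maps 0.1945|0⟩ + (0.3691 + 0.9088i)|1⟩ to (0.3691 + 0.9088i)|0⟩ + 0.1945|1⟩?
X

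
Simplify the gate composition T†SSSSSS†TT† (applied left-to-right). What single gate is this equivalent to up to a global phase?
T†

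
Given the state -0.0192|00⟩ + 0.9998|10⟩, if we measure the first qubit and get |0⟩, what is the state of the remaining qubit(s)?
-|0⟩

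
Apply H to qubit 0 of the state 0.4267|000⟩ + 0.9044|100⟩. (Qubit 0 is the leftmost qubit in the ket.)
0.9412|000⟩ - 0.3378|100⟩

H on qubit 0 mixes each pair of kets that differ only in qubit 0: amplitudes (a, b) of (|…0…⟩, |…1…⟩) become ((a + b)/√2, (a − b)/√2). Kets absent from the input have amplitude 0.
(|000⟩, |100⟩): (a, b) = (0.4267, 0.9044) → (0.9412, -0.3378)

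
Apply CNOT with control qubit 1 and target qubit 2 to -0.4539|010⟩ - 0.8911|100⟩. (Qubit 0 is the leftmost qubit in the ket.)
-0.4539|011⟩ - 0.8911|100⟩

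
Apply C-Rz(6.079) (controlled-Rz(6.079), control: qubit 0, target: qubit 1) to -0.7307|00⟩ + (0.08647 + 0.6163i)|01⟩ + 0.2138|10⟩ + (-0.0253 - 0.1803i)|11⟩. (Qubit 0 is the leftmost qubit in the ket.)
-0.7307|00⟩ + (0.08647 + 0.6163i)|01⟩ + (-0.2127 - 0.02179i)|10⟩ + (0.04354 + 0.1768i)|11⟩

C-Rz(6.079) leaves the control-|0⟩ kets |00⟩, |01⟩ unchanged and applies Rz(6.079) to qubit 1 on the control-|1⟩ pair (|10⟩, |11⟩).
Rz(6.079) = [[e^(−iθ/2), 0], [0, e^(iθ/2)]] with e^(±iθ/2) = cos(θ/2) ± i·sin(θ/2); θ = 6.079, cos(θ/2) ≈ -0.994793, sin(θ/2) ≈ 0.101915.
With a = amp(|10⟩) = 0.2138 and b = amp(|11⟩) = (-0.0253 - 0.1803i):
new amp(|10⟩) = (-0.994793 - 0.101915i)·a = (-0.2127 - 0.02179i)
new amp(|11⟩) = (-0.994793 + 0.101915i)·b = (0.04354 + 0.1768i)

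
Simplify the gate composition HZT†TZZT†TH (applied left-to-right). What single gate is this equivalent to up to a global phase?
X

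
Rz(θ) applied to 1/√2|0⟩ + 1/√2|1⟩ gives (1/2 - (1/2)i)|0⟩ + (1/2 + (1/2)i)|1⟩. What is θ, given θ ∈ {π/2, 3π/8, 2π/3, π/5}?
π/2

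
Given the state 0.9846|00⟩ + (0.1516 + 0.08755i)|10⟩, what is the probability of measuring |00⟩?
0.9694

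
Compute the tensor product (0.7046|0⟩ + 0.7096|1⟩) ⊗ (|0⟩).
0.7046|00⟩ + 0.7096|10⟩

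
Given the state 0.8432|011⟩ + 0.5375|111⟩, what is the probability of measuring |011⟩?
0.711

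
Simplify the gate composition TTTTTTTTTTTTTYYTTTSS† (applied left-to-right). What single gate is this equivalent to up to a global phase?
I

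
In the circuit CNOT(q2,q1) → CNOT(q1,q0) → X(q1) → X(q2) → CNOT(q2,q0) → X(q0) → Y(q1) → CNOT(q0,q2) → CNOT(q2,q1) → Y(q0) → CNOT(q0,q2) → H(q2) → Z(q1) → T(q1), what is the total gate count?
14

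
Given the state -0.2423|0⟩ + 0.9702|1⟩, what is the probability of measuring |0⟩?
0.05871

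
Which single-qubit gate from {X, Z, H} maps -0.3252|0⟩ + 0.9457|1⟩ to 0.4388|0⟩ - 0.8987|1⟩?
H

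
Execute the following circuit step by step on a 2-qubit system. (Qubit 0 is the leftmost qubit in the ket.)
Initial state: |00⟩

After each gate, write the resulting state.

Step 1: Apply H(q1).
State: 1/√2|00⟩ + 1/√2|01⟩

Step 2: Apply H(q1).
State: |00⟩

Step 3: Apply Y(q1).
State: i|01⟩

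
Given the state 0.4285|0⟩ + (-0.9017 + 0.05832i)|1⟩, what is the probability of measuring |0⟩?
0.1836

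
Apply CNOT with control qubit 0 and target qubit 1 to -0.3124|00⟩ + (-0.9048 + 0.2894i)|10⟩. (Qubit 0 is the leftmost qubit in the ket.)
-0.3124|00⟩ + (-0.9048 + 0.2894i)|11⟩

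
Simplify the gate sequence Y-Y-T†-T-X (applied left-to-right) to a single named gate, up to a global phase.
X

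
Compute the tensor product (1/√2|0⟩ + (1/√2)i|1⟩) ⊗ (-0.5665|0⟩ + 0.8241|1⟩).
-0.4006|00⟩ + 0.5827|01⟩ - 0.4006i|10⟩ + 0.5827i|11⟩

amp(|b₁b₂…⟩) = product of the factor amplitudes for bits b₁, b₂, …; only kets whose every factor amplitude is nonzero survive.
|00⟩: (1/√2)(-0.5665) = -0.4006
|01⟩: (1/√2)(0.8241) = 0.5827
|10⟩: ((1/√2)i)(-0.5665) = -0.4006i
|11⟩: ((1/√2)i)(0.8241) = 0.5827i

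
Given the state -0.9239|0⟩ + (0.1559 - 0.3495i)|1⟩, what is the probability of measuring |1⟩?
0.1465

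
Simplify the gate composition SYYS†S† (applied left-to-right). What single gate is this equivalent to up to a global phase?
S†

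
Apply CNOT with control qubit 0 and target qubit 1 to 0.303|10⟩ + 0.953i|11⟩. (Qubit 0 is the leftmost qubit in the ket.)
0.953i|10⟩ + 0.303|11⟩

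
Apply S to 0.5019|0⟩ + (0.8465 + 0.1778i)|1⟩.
0.5019|0⟩ + (-0.1778 + 0.8465i)|1⟩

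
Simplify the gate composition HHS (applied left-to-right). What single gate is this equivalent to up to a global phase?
S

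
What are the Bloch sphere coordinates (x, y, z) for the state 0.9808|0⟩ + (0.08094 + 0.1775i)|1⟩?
(0.1588, 0.3482, 0.9239)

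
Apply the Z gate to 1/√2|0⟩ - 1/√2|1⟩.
1/√2|0⟩ + 1/√2|1⟩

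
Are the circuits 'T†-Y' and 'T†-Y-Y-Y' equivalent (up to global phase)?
Yes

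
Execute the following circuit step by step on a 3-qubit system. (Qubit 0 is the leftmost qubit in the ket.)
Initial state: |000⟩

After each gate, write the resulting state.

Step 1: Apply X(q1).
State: |010⟩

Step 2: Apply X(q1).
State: |000⟩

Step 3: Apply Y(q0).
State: i|100⟩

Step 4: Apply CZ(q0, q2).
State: i|100⟩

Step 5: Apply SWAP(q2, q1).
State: i|100⟩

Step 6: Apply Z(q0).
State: -i|100⟩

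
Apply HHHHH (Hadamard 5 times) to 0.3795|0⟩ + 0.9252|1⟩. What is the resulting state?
0.9226|0⟩ - 0.3859|1⟩

H² = I, so H^5 = H: a single Hadamard. With (a, b) = (0.3795, 0.9252), H gives ((a + b)/√2, (a − b)/√2) = (0.9226, -0.3859).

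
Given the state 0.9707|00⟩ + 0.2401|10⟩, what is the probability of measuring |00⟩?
0.9423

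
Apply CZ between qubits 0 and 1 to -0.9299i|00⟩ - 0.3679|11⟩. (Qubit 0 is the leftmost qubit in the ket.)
-0.9299i|00⟩ + 0.3679|11⟩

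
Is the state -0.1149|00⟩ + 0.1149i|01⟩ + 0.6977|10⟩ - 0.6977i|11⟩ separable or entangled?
Separable

Writing the state as a|00⟩ + b|01⟩ + c|10⟩ + d|11⟩, it is a product state iff ad − bc = 0.
Here (a, b, c, d) = (-0.1149, 0.1149i, 0.6977, -0.6977i): ad − bc = (-0.1149)(-0.6977i) − (0.1149i)(0.6977) = 0, so the state is separable.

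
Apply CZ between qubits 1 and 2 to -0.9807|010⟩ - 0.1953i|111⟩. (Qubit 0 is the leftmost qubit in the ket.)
-0.9807|010⟩ + 0.1953i|111⟩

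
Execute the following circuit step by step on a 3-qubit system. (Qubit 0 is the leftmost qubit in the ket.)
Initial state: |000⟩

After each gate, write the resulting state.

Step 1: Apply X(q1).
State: |010⟩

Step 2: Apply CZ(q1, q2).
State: |010⟩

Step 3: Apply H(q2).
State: 1/√2|010⟩ + 1/√2|011⟩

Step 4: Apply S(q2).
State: 1/√2|010⟩ + (1/√2)i|011⟩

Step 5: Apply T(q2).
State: 1/√2|010⟩ + (-1/2 + (1/2)i)|011⟩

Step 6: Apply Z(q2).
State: 1/√2|010⟩ + (1/2 - (1/2)i)|011⟩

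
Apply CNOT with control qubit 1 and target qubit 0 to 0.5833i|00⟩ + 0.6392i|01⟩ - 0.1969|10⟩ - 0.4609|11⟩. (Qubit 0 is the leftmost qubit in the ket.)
0.5833i|00⟩ - 0.4609|01⟩ - 0.1969|10⟩ + 0.6392i|11⟩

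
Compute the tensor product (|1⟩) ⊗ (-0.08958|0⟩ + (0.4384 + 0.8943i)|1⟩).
-0.08958|10⟩ + (0.4384 + 0.8943i)|11⟩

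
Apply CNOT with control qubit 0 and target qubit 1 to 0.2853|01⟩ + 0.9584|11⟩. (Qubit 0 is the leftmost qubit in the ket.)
0.2853|01⟩ + 0.9584|10⟩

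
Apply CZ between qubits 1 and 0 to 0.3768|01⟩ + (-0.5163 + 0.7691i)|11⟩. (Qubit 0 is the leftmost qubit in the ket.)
0.3768|01⟩ + (0.5163 - 0.7691i)|11⟩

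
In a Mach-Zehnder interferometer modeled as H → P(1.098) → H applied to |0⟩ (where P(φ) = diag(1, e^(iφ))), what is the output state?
(0.7277 + 0.4451i)|0⟩ + (0.2723 - 0.4451i)|1⟩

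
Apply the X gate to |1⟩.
|0⟩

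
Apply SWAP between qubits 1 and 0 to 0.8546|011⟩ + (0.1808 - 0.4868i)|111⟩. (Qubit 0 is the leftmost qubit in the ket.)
0.8546|101⟩ + (0.1808 - 0.4868i)|111⟩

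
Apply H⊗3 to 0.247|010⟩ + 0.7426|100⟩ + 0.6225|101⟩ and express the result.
0.57|000⟩ + 0.1298|001⟩ + 0.3953|010⟩ - 0.04487|011⟩ - 0.3953|100⟩ + 0.04487|101⟩ - 0.57|110⟩ - 0.1298|111⟩

H⊗3 gives amp(|y⟩) = (1/2√2) Σ_x (−1)^(x·y) amp(|x⟩), where x·y is the number of positions in which both x and y have a 1.
|000⟩: (0.247 + 0.7426 + 0.6225)/(2√2) = 0.57
|001⟩: (0.247 + 0.7426 - 0.6225)/(2√2) = 0.1298
|010⟩: (-0.247 + 0.7426 + 0.6225)/(2√2) = 0.3953
|011⟩: (-0.247 + 0.7426 - 0.6225)/(2√2) = -0.04487
|100⟩: (0.247 - 0.7426 - 0.6225)/(2√2) = -0.3953
|101⟩: (0.247 - 0.7426 + 0.6225)/(2√2) = 0.04487
|110⟩: (-0.247 - 0.7426 - 0.6225)/(2√2) = -0.57
|111⟩: (-0.247 - 0.7426 + 0.6225)/(2√2) = -0.1298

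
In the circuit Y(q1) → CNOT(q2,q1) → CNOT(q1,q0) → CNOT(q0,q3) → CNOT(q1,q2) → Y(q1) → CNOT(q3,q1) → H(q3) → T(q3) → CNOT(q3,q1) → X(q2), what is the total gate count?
11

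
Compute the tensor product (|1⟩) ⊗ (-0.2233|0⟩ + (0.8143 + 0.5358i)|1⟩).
-0.2233|10⟩ + (0.8143 + 0.5358i)|11⟩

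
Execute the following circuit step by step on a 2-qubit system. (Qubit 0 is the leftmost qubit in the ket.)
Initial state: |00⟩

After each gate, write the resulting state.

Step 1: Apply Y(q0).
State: i|10⟩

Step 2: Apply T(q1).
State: i|10⟩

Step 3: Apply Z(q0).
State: -i|10⟩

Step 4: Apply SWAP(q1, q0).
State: -i|01⟩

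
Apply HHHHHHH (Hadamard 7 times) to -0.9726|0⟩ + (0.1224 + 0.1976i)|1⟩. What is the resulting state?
(-0.6012 + 0.1397i)|0⟩ + (-0.7743 - 0.1397i)|1⟩

H² = I, so H^7 = H: a single Hadamard. With (a, b) = (-0.9726, (0.1224 + 0.1976i)), H gives ((a + b)/√2, (a − b)/√2) = ((-0.6012 + 0.1397i), (-0.7743 - 0.1397i)).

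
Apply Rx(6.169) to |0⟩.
-0.9984|0⟩ - 0.05706i|1⟩

Rx(6.169) = [[cos(θ/2), −i·sin(θ/2)], [−i·sin(θ/2), cos(θ/2)]]; θ = 6.169, cos(θ/2) ≈ -0.998371, sin(θ/2) ≈ 0.0570616.
With a = amp(|0⟩) = 1 and b = amp(|1⟩) = 0:
new amp(|0⟩) = (-0.998371)·a + (-0.0570616i)·b = -0.9984
new amp(|1⟩) = (-0.0570616i)·a + (-0.998371)·b = -0.05706i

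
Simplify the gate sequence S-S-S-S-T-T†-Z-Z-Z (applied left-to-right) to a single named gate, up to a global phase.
Z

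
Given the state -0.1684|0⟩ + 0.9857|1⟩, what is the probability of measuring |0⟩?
0.02836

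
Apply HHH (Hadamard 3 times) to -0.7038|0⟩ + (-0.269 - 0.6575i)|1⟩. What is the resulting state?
(-0.6879 - 0.4649i)|0⟩ + (-0.3075 + 0.4649i)|1⟩

H² = I, so H^3 = H: a single Hadamard. With (a, b) = (-0.7038, (-0.269 - 0.6575i)), H gives ((a + b)/√2, (a − b)/√2) = ((-0.6879 - 0.4649i), (-0.3075 + 0.4649i)).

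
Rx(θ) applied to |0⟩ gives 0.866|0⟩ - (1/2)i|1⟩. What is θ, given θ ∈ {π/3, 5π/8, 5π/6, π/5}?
π/3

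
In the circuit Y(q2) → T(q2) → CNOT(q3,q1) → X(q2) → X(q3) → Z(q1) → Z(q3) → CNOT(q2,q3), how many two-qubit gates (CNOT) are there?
2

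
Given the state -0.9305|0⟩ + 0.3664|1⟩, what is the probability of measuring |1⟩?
0.1342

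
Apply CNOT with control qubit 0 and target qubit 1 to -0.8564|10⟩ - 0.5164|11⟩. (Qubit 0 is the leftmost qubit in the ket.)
-0.5164|10⟩ - 0.8564|11⟩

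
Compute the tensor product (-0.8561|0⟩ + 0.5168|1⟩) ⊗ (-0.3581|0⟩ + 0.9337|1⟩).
0.3066|00⟩ - 0.7993|01⟩ - 0.1851|10⟩ + 0.4825|11⟩

amp(|b₁b₂…⟩) = product of the factor amplitudes for bits b₁, b₂, …; only kets whose every factor amplitude is nonzero survive.
|00⟩: (-0.8561)(-0.3581) = 0.3066
|01⟩: (-0.8561)(0.9337) = -0.7993
|10⟩: (0.5168)(-0.3581) = -0.1851
|11⟩: (0.5168)(0.9337) = 0.4825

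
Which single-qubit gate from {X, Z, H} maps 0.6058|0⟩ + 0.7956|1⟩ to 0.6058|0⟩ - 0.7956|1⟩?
Z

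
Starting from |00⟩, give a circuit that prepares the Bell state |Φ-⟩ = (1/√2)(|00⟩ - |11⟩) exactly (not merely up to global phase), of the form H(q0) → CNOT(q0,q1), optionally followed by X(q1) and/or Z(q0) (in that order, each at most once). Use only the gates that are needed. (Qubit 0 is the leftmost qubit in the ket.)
H(q0) → CNOT(q0,q1) → Z(q0)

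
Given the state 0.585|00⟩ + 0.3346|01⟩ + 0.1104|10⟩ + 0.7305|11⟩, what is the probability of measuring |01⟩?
0.112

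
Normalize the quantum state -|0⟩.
-|0⟩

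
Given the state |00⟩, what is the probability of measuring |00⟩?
1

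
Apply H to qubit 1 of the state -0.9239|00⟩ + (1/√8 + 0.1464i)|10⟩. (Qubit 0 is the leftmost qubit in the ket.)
-0.6533|00⟩ - 0.6533|01⟩ + (0.25 + 0.1035i)|10⟩ + (0.25 + 0.1035i)|11⟩

H on qubit 1 mixes each pair of kets that differ only in qubit 1: amplitudes (a, b) of (|…0…⟩, |…1…⟩) become ((a + b)/√2, (a − b)/√2). Kets absent from the input have amplitude 0.
(|00⟩, |01⟩): (a, b) = (-0.9239, 0) → (-0.6533, -0.6533)
(|10⟩, |11⟩): (a, b) = ((1/√8 + 0.1464i), 0) → ((0.25 + 0.1035i), (0.25 + 0.1035i))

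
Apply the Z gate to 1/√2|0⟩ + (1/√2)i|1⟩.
1/√2|0⟩ - (1/√2)i|1⟩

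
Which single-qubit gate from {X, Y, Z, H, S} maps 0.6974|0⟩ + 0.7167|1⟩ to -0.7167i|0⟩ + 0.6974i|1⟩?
Y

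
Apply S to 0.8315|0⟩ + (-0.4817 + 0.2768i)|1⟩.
0.8315|0⟩ + (-0.2768 - 0.4817i)|1⟩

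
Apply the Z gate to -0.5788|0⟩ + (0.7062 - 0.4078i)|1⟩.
-0.5788|0⟩ + (-0.7062 + 0.4078i)|1⟩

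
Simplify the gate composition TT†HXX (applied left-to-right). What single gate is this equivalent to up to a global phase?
H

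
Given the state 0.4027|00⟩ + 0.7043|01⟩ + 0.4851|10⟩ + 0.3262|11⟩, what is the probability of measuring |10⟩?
0.2353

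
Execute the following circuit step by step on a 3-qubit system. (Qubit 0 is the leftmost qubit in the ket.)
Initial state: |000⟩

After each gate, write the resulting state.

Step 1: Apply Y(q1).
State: i|010⟩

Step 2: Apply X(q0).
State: i|110⟩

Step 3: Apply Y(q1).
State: |100⟩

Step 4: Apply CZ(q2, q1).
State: |100⟩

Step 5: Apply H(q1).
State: 1/√2|100⟩ + 1/√2|110⟩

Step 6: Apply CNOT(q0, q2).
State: 1/√2|101⟩ + 1/√2|111⟩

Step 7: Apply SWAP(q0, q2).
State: 1/√2|101⟩ + 1/√2|111⟩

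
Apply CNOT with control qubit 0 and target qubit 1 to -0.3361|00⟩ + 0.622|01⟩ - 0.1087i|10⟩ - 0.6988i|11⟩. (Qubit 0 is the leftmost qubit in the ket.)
-0.3361|00⟩ + 0.622|01⟩ - 0.6988i|10⟩ - 0.1087i|11⟩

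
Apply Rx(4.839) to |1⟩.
-0.661i|0⟩ - 0.7504|1⟩

Rx(4.839) = [[cos(θ/2), −i·sin(θ/2)], [−i·sin(θ/2), cos(θ/2)]]; θ = 4.839, cos(θ/2) ≈ -0.750424, sin(θ/2) ≈ 0.660956.
With a = amp(|0⟩) = 0 and b = amp(|1⟩) = 1:
new amp(|0⟩) = (-0.750424)·a + (-0.660956i)·b = -0.661i
new amp(|1⟩) = (-0.660956i)·a + (-0.750424)·b = -0.7504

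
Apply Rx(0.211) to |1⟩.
-0.1053i|0⟩ + 0.9944|1⟩

Rx(0.211) = [[cos(θ/2), −i·sin(θ/2)], [−i·sin(θ/2), cos(θ/2)]]; θ = 0.211, cos(θ/2) ≈ 0.99444, sin(θ/2) ≈ 0.105304.
With a = amp(|0⟩) = 0 and b = amp(|1⟩) = 1:
new amp(|0⟩) = (0.99444)·a + (-0.105304i)·b = -0.1053i
new amp(|1⟩) = (-0.105304i)·a + (0.99444)·b = 0.9944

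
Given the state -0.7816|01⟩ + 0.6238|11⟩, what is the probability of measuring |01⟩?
0.6109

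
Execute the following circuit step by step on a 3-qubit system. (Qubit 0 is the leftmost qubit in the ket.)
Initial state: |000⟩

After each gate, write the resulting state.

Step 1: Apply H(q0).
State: 1/√2|000⟩ + 1/√2|100⟩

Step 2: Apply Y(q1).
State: (1/√2)i|010⟩ + (1/√2)i|110⟩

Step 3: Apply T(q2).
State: (1/√2)i|010⟩ + (1/√2)i|110⟩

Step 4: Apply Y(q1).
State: 1/√2|000⟩ + 1/√2|100⟩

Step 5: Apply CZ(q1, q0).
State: 1/√2|000⟩ + 1/√2|100⟩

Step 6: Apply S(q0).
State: 1/√2|000⟩ + (1/√2)i|100⟩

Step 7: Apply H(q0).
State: (1/2 + (1/2)i)|000⟩ + (1/2 - (1/2)i)|100⟩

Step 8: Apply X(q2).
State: (1/2 + (1/2)i)|001⟩ + (1/2 - (1/2)i)|101⟩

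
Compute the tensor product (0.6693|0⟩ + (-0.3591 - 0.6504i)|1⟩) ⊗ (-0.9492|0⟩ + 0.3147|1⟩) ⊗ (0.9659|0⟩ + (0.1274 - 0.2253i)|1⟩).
-0.6136|000⟩ + (-0.08094 + 0.1431i)|001⟩ + 0.2034|010⟩ + (0.02683 - 0.04745i)|011⟩ + (0.3292 + 0.5963i)|100⟩ + (0.1825 + 0.001856i)|101⟩ + (-0.1092 - 0.1977i)|110⟩ + (-0.06051 - 0.0006155i)|111⟩

amp(|b₁b₂…⟩) = product of the factor amplitudes for bits b₁, b₂, …; only kets whose every factor amplitude is nonzero survive.
|000⟩: (0.6693)(-0.9492)(0.9659) = -0.6136
|001⟩: (0.6693)(-0.9492)(0.1274 - 0.2253i) = (-0.08094 + 0.1431i)
|010⟩: (0.6693)(0.3147)(0.9659) = 0.2034
|011⟩: (0.6693)(0.3147)(0.1274 - 0.2253i) = (0.02683 - 0.04745i)
|100⟩: (-0.3591 - 0.6504i)(-0.9492)(0.9659) = (0.3292 + 0.5963i)
|101⟩: (-0.3591 - 0.6504i)(-0.9492)(0.1274 - 0.2253i) = (0.1825 + 0.001856i)
|110⟩: (-0.3591 - 0.6504i)(0.3147)(0.9659) = (-0.1092 - 0.1977i)
|111⟩: (-0.3591 - 0.6504i)(0.3147)(0.1274 - 0.2253i) = (-0.06051 - 0.0006155i)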